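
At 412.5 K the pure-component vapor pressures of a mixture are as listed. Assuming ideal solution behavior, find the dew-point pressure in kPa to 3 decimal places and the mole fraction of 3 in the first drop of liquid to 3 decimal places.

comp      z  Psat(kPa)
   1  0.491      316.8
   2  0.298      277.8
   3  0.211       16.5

Pdew = 64.891 kPa, x_3 = 0.830

At the dew point ψ → 1, so Σzᵢ/Kᵢ = 1 with Kᵢ = Pᵢˢᵃᵗ/P ⇒ 1/P = Σzᵢ/Pᵢˢᵃᵗ.
1/P = 0.491/316.8 + 0.298/277.8 + 0.211/16.5 = 0.015410 ⇒ P = 64.891 kPa
xᵢ = zᵢP/Pᵢˢᵃᵗ ⇒ x_3 = 0.211·64.891/16.5 = 0.830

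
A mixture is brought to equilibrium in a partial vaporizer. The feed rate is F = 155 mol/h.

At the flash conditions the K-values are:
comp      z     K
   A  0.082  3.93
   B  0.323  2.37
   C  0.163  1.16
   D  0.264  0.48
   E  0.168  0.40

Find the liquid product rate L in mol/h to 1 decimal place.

L = 62.9 mol/h

Material balance + equilibrium reduce to Σ zᵢ(Kᵢ−1)/(1+V/F(Kᵢ−1)) = 0.
g(0) = ΣzᵢKᵢ − 1 = 0.471 and g(1) = 1 − Σzᵢ/Kᵢ = -0.268, so a root lies in (0, 1).
Newton iteration, V/F⁰ = 0.5:
  V/F = 0.500: g = 0.0547, g' = -0.587 → V/F = 0.593
  V/F = 0.593: g = 0.0006, g' = -0.577 → V/F = 0.594
Converged at V/F = 0.594.
Then V = V/F·F = 0.5944·155 = 92.1 mol/h and L = F − V = 62.9 mol/h.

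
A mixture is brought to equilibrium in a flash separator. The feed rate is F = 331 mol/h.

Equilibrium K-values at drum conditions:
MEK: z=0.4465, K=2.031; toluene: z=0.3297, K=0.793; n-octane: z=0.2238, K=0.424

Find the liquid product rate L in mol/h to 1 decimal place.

Material balance + equilibrium reduce to Σ zᵢ(Kᵢ−1)/(1+ψ(Kᵢ−1)) = 0.
Check two-phase: ΣzᵢKᵢ = 1.2632 > 1 and Σzᵢ/Kᵢ = 1.1634 > 1, so g(0) = 0.2632 > 0 and g(1) = -0.1634 < 0.
Iterate (Newton) starting at ψ = 0.5:
  ψ = 0.5000: g = 0.04658, g' = -0.3707 → ψ = 0.6256
  ψ = 0.6256: g = -0.00010, g' = -0.3755 → ψ = 0.6254
Converged at ψ = 0.6254.
Then V = ψ·F = 0.6254·331 = 207.0 mol/h and L = F − V = 124.0 mol/h.

L = 124.0 mol/h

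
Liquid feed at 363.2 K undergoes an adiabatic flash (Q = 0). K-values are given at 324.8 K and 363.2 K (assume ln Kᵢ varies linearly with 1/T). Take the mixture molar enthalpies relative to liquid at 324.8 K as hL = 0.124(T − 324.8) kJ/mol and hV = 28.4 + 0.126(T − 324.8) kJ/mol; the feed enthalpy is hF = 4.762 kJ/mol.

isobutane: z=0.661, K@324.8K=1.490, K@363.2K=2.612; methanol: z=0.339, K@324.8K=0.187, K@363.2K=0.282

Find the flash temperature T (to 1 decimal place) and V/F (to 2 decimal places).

Adiabatic flash: solve Rachford–Rice at each trial T, then check hF = ψ·hV(T) + (1−ψ)·hL(T).
  T = 324.8 K: K = (1.490, 0.187), RR gives ψ = 0.121, H_out = 3.442 kJ/mol
  T = 363.2 K: K = (2.612, 0.282), RR gives ψ = 0.710, H_out = 24.989 kJ/mol
  T = 344.0 K: K = (2.004, 0.232), RR gives ψ = 0.523, H_out = 17.263 kJ/mol
  T = 334.4 K: K = (1.735, 0.209), RR gives ψ = 0.375, H_out = 11.839 kJ/mol
  T = 329.6 K: K = (1.610, 0.198), RR gives ψ = 0.268, H_out = 8.213 kJ/mol
  T = 327.2 K: K = (1.549, 0.192), RR gives ψ = 0.201, H_out = 6.012 kJ/mol
Linear interpolation between T = 324.8 (H_out = 3.442) and T = 327.2 (H_out = 6.012) on hF = 4.762 gives T ≈ 326.0 K, at which ψ = 0.16.

T = 326.0 K, V/F = 0.16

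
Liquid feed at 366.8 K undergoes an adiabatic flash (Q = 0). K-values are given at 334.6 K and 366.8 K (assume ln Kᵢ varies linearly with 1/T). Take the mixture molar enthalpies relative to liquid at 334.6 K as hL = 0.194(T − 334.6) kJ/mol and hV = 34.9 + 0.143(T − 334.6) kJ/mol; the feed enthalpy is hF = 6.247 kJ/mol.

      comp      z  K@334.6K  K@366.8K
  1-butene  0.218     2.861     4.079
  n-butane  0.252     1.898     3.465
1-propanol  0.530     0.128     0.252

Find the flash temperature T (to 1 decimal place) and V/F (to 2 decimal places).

T = 337.0 K, V/F = 0.17

Adiabatic flash: solve Rachford–Rice at each trial T, then check hF = ψ·hV(T) + (1−ψ)·hL(T).
  T = 334.6 K: K = (2.861, 1.898, 0.128), RR gives ψ = 0.137, H_out = 4.779 kJ/mol
  T = 366.8 K: K = (4.079, 3.465, 0.252), RR gives ψ = 0.434, H_out = 20.691 kJ/mol
  T = 350.7 K: K = (3.444, 2.600, 0.182), RR gives ψ = 0.304, H_out = 13.491 kJ/mol
  T = 342.6 K: K = (3.144, 2.228, 0.153), RR gives ψ = 0.228, H_out = 9.403 kJ/mol
  T = 338.6 K: K = (3.001, 2.058, 0.140), RR gives ψ = 0.185, H_out = 7.180 kJ/mol
  T = 336.6 K: K = (2.931, 1.977, 0.134), RR gives ψ = 0.161, H_out = 6.004 kJ/mol
Linear interpolation between T = 336.6 (H_out = 6.004) and T = 338.6 (H_out = 7.180) on hF = 6.247 gives T ≈ 337.0 K, at which ψ = 0.17.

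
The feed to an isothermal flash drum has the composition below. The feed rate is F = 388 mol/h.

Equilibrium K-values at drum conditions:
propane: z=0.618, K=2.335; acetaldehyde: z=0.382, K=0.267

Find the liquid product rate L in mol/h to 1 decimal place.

Binary case is linear: z₁(K₁−1)(1+β(K₂−1)) + z₂(K₂−1)(1+β(K₁−1)) = 0
⇒ β = [z₁(K₁−1)+z₂(K₂−1)] / [−(K₁−1)(K₂−1)] = 0.5450/0.9786 = 0.557
Then V = β·F = 0.5570·388 = 216.1 mol/h and L = F − V = 171.9 mol/h.

L = 171.9 mol/h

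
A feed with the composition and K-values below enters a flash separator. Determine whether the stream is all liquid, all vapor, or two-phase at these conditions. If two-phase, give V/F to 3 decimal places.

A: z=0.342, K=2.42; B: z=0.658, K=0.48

two-phase, V/F = 0.194

ΣzᵢKᵢ = 1.143; Σzᵢ/Kᵢ = 1.512.
Both exceed 1, so a two-phase solution exists.
Let ψ = V/F and solve Σ zᵢ(Kᵢ−1)/(1+ψ(Kᵢ−1)) = 0.
Binary case is linear: z₁(K₁−1)(1+ψ(K₂−1)) + z₂(K₂−1)(1+ψ(K₁−1)) = 0
⇒ ψ = [z₁(K₁−1)+z₂(K₂−1)] / [−(K₁−1)(K₂−1)] = 0.1435/0.7384 = 0.194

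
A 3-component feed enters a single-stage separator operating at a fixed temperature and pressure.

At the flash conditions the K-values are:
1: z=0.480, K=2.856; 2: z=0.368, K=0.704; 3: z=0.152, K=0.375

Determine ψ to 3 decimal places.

ψ = 0.846

Let ψ = V/F and solve Σ zᵢ(Kᵢ−1)/(1+ψ(Kᵢ−1)) = 0.
Check two-phase: ΣzᵢKᵢ = 1.687 > 1 and Σzᵢ/Kᵢ = 1.096 > 1, so g(0) = 0.687 > 0 and g(1) = -0.096 < 0.
Newton iteration, ψ⁰ = 0.67:
  ψ = 0.670: g = 0.0978, g' = -0.554 → ψ = 0.846
Converged at ψ = 0.846.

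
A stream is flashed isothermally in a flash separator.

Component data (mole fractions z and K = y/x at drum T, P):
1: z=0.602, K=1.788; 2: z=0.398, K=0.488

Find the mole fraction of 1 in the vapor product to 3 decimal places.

Rachford–Rice: g(ψ) = Σ zᵢ(Kᵢ−1)/(1+ψ(Kᵢ−1)) = 0.
Feasibility: ΣzᵢKᵢ = 1.271, Σzᵢ/Kᵢ = 1.152 — both > 1, two phases present.
Binary case is linear: z₁(K₁−1)(1+ψ(K₂−1)) + z₂(K₂−1)(1+ψ(K₁−1)) = 0
⇒ ψ = [z₁(K₁−1)+z₂(K₂−1)] / [−(K₁−1)(K₂−1)] = 0.2706/0.4035 = 0.671
Compositions from xᵢ = zᵢ/(1+ψ(Kᵢ−1)), yᵢ = Kᵢxᵢ:
  1: x = 0.394, y = 0.704
  2: x = 0.606, y = 0.296

y_1 = 0.704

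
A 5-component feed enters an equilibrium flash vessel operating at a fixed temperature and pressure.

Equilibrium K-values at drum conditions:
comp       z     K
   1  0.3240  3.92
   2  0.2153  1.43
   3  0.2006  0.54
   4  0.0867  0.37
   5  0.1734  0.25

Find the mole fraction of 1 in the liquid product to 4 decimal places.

Let ψ = V/F and solve Σ zᵢ(Kᵢ−1)/(1+ψ(Kᵢ−1)) = 0.
g(0) = ΣzᵢKᵢ − 1 = 0.7617 and g(1) = 1 − Σzᵢ/Kᵢ = -0.5326, so a root lies in (0, 1).
Newton iteration, ψ⁰ = 0.55:
  ψ = 0.5500: g = 0.00944, g' = -0.8721 → ψ = 0.5608
Converged at ψ = 0.5608.
Compositions from xᵢ = zᵢ/(1+ψ(Kᵢ−1)), yᵢ = Kᵢxᵢ:
  1: x = 0.1228, y = 0.4815
  2: x = 0.1735, y = 0.2481
  3: x = 0.2703, y = 0.1460
  4: x = 0.1341, y = 0.0496
  5: x = 0.2993, y = 0.0748

x_1 = 0.1228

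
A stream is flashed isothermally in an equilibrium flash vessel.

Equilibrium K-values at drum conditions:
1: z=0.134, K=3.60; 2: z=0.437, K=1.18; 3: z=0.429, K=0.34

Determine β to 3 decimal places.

β = 0.169

Let β = V/F and solve Σ zᵢ(Kᵢ−1)/(1+β(Kᵢ−1)) = 0.
g(0) = ΣzᵢKᵢ − 1 = 0.144 and g(1) = 1 − Σzᵢ/Kᵢ = -0.669, so a root lies in (0, 1).
Newton–Raphson from β = 0.48:
  β = 0.480: g = -0.1870, g' = -0.592 → β = 0.164
  β = 0.164: g = 0.0033, g' = -0.694 → β = 0.169
Converged at β = 0.169.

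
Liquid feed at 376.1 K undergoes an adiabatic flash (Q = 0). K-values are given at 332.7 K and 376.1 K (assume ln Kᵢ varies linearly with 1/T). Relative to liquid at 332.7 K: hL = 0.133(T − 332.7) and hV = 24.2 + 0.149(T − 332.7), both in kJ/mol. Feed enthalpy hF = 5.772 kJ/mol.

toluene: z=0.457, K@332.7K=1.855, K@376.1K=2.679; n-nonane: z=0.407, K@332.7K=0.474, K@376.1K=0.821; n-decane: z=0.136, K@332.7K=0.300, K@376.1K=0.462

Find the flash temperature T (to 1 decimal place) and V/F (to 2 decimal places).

Adiabatic flash: solve Rachford–Rice at each trial T, then check hF = ψ·hV(T) + (1−ψ)·hL(T).
  T = 332.7 K: K = (1.855, 0.474, 0.300), RR gives ψ = 0.166, H_out = 4.012 kJ/mol
  T = 376.1 K: K = (2.679, 0.821, 0.462), RR gives ψ = 1.000, H_out = 30.667 kJ/mol
  T = 354.4 K: K = (2.254, 0.634, 0.377), RR gives ψ = 0.603, H_out = 17.682 kJ/mol
  T = 343.5 K: K = (2.050, 0.551, 0.337), RR gives ψ = 0.384, H_out = 10.801 kJ/mol
  T = 338.1 K: K = (1.952, 0.511, 0.318), RR gives ψ = 0.277, H_out = 7.446 kJ/mol
  T = 335.4 K: K = (1.903, 0.493, 0.309), RR gives ψ = 0.222, H_out = 5.745 kJ/mol
  T = 336.8 K: K = (1.928, 0.502, 0.314), RR gives ψ = 0.251, H_out = 6.630 kJ/mol
Linear interpolation between T = 335.4 (H_out = 5.745) and T = 336.8 (H_out = 6.630) on hF = 5.772 gives T ≈ 335.4 K, at which ψ = 0.22.

T = 335.4 K, V/F = 0.22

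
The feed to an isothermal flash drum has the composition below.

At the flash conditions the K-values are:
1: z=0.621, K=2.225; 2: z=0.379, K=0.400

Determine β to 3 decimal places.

Rachford–Rice: g(β) = Σ zᵢ(Kᵢ−1)/(1+β(Kᵢ−1)) = 0.
Feasibility: ΣzᵢKᵢ = 1.533, Σzᵢ/Kᵢ = 1.227 — both > 1, two phases present.
Binary case is linear: z₁(K₁−1)(1+β(K₂−1)) + z₂(K₂−1)(1+β(K₁−1)) = 0
⇒ β = [z₁(K₁−1)+z₂(K₂−1)] / [−(K₁−1)(K₂−1)] = 0.5333/0.7350 = 0.726

β = 0.726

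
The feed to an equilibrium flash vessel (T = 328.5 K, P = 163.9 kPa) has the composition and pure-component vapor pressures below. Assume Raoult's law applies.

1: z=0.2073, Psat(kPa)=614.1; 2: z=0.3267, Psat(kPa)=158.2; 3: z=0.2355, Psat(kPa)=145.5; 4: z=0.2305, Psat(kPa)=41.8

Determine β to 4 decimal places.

β = 0.3799

Raoult's law: Kᵢ = Pᵢˢᵃᵗ/P = Pᵢˢᵃᵗ/163.9.
  K_1 = 614.1/163.9 = 3.746797, K_2 = 158.2/163.9 = 0.965223, K_3 = 145.5/163.9 = 0.887736, K_4 = 41.8/163.9 = 0.255034
Newton iteration, β⁰ = 0.5:
  β = 0.5000: g = -0.07330, g' = -0.6063 → β = 0.3791
  β = 0.3791: g = 0.00053, g' = -0.6274 → β = 0.3799
Converged at β = 0.3799.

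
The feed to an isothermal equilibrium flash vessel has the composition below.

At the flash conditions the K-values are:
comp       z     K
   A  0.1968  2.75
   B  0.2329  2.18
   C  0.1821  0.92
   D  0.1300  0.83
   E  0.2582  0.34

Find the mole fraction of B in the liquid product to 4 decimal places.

Newton–Raphson from β = 0.31:
  β = 0.3100: g = 0.17198, g' = -0.6103 → β = 0.5918
  β = 0.5918: g = 0.01152, g' = -0.5666 → β = 0.6121
  β = 0.6121: g = -0.00006, g' = -0.5724 → β = 0.6120
Converged at β = 0.6120.
Compositions from xᵢ = zᵢ/(1+β(Kᵢ−1)), yᵢ = Kᵢxᵢ:
  A: x = 0.0950, y = 0.2613
  B: x = 0.1352, y = 0.2948
  C: x = 0.1915, y = 0.1762
  D: x = 0.1451, y = 0.1204
  E: x = 0.4332, y = 0.1473

x_B = 0.1352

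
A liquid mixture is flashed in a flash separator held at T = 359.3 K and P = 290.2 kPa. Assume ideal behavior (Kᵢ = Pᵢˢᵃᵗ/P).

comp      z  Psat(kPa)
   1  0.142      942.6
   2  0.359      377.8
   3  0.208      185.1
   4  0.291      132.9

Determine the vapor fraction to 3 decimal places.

ψ = 0.340

Raoult's law: Kᵢ = Pᵢˢᵃᵗ/P = Pᵢˢᵃᵗ/290.2.
  K_1 = 942.6/290.2 = 3.24810, K_2 = 377.8/290.2 = 1.30186, K_3 = 185.1/290.2 = 0.63784, K_4 = 132.9/290.2 = 0.45796
Newton–Raphson from ψ = 0.5:
  ψ = 0.500: g = -0.0639, g' = -0.385 → ψ = 0.334
  ψ = 0.334: g = 0.0024, g' = -0.424 → ψ = 0.340
Converged at ψ = 0.340.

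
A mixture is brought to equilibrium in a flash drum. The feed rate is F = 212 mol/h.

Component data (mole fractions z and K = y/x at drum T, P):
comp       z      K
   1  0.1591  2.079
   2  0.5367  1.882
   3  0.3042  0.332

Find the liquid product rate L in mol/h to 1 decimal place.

L = 61.0 mol/h

Material balance + equilibrium reduce to Σ zᵢ(Kᵢ−1)/(1+β(Kᵢ−1)) = 0.
g(0) = ΣzᵢKᵢ − 1 = 0.4418 and g(1) = 1 − Σzᵢ/Kᵢ = -0.2780, so a root lies in (0, 1).
Newton–Raphson from β = 0.5:
  β = 0.5000: g = 0.13490, g' = -0.5853 → β = 0.7305
  β = 0.7305: g = -0.01298, g' = -0.7301 → β = 0.7127
  β = 0.7127: g = -0.00017, g' = -0.7111 → β = 0.7125
Converged at β = 0.7125.
Then V = β·F = 0.7125·212 = 151.0 mol/h and L = F − V = 61.0 mol/h.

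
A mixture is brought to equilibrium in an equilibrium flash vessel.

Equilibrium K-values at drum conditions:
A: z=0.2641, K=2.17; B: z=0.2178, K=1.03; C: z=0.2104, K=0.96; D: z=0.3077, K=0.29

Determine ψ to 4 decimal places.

ψ = 0.1862

Rachford–Rice: g(ψ) = Σ zᵢ(Kᵢ−1)/(1+ψ(Kᵢ−1)) = 0.
Feasibility: ΣzᵢKᵢ = 1.0886, Σzᵢ/Kᵢ = 1.6134 — both > 1, two phases present.
Newton–Raphson from ψ = 0.5:
  ψ = 0.5000: g = -0.14591, g' = -0.5173 → ψ = 0.2179
  ψ = 0.2179: g = -0.01424, g' = -0.4472 → ψ = 0.1861
  ψ = 0.1861: g = 0.00004, g' = -0.4503 → ψ = 0.1862
Converged at ψ = 0.1862.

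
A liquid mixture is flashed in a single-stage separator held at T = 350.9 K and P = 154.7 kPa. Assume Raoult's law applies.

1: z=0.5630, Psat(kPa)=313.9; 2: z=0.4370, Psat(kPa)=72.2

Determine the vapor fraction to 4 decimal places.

Raoult's law: Kᵢ = Pᵢˢᵃᵗ/P = Pᵢˢᵃᵗ/154.7.
  K_1 = 313.9/154.7 = 2.029089, K_2 = 72.2/154.7 = 0.466710
Rachford–Rice: g(ψ) = Σ zᵢ(Kᵢ−1)/(1+ψ(Kᵢ−1)) = 0.
Check two-phase: ΣzᵢKᵢ = 1.3463 > 1 and Σzᵢ/Kᵢ = 1.2138 > 1, so g(0) = 0.3463 > 0 and g(1) = -0.2138 < 0.
Iterate (Newton) starting at ψ = 0.51:
  ψ = 0.5100: g = 0.05985, g' = -0.4909 → ψ = 0.6319
  ψ = 0.6319: g = -0.00043, g' = -0.5017 → ψ = 0.6311
Converged at ψ = 0.6311.

ψ = 0.6311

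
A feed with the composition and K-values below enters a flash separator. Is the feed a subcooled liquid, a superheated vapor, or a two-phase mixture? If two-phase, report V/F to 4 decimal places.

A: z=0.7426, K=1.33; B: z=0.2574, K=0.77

ΣzᵢKᵢ = 1.1859; Σzᵢ/Kᵢ = 0.8926.
Since Σzᵢ/Kᵢ < 1 the mixture is above its dew point — single vapor phase.

superheated vapor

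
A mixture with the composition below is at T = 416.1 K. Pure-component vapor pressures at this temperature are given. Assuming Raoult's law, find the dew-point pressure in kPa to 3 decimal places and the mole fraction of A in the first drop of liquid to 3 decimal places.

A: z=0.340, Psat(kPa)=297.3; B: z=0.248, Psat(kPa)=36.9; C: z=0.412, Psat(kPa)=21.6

At the dew point ψ → 1, so Σzᵢ/Kᵢ = 1 with Kᵢ = Pᵢˢᵃᵗ/P ⇒ 1/P = Σzᵢ/Pᵢˢᵃᵗ.
1/P = 0.340/297.3 + 0.248/36.9 + 0.412/21.6 = 0.026939 ⇒ P = 37.121 kPa
xᵢ = zᵢP/Pᵢˢᵃᵗ ⇒ x_A = 0.340·37.121/297.3 = 0.042

Pdew = 37.121 kPa, x_A = 0.042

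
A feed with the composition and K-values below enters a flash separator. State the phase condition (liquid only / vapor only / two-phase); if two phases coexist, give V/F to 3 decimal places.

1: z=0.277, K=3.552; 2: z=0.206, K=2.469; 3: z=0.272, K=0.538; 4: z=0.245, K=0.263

two-phase, V/F = 0.539

ΣzᵢKᵢ = 1.703; Σzᵢ/Kᵢ = 1.599.
Both exceed 1, so a two-phase solution exists.
Rachford–Rice: g(ψ) = Σ zᵢ(Kᵢ−1)/(1+ψ(Kᵢ−1)) = 0.
Newton iteration, ψ⁰ = 0.5:
  ψ = 0.500: g = 0.0357, g' = -0.928 → ψ = 0.538
  ψ = 0.538: g = 0.0000, g' = -0.927 → ψ = 0.539
Converged at ψ = 0.539.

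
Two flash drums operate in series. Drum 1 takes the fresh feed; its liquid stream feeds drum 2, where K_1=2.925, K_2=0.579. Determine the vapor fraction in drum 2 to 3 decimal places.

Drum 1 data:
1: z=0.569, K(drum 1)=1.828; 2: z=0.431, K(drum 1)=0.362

V/F (drum 2) = 0.740

Drum 1:
Material balance + equilibrium reduce to Σ zᵢ(Kᵢ−1)/(1+ψ₁(Kᵢ−1)) = 0.
Feasibility: ΣzᵢKᵢ = 1.196, Σzᵢ/Kᵢ = 1.502 — both > 1, two phases present.
Binary case is linear: z₁(K₁−1)(1+ψ₁(K₂−1)) + z₂(K₂−1)(1+ψ₁(K₁−1)) = 0
⇒ ψ₁ = [z₁(K₁−1)+z₂(K₂−1)] / [−(K₁−1)(K₂−1)] = 0.1962/0.5283 = 0.371
Drum-1 compositions:
  1: x = 0.435, y = 0.796
  2: x = 0.565, y = 0.204
Drum-2 feed = drum-1 liquid: z₂ = (0.4352, 0.5648).
Drum 2:
Rachford–Rice: g(ψ₂) = Σ zᵢ(Kᵢ−1)/(1+ψ₂(Kᵢ−1)) = 0.
g(0) = ΣzᵢKᵢ − 1 = 0.600 and g(1) = 1 − Σzᵢ/Kᵢ = -0.124, so a root lies in (0, 1).
Binary case is linear: z₁(K₁−1)(1+ψ₂(K₂−1)) + z₂(K₂−1)(1+ψ₂(K₁−1)) = 0
⇒ ψ₂ = [z₁(K₁−1)+z₂(K₂−1)] / [−(K₁−1)(K₂−1)] = 0.6000/0.8104 = 0.740
  1: x = 0.179, y = 0.525
  2: x = 0.821, y = 0.475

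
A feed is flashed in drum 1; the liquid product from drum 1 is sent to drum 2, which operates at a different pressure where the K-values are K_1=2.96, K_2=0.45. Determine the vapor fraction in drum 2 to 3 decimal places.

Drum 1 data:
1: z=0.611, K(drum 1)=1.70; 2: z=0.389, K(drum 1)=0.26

Drum 1:
Newton iteration, ψ₁⁰ = 0.5:
  ψ₁ = 0.500: g = -0.1401, g' = -0.701 → ψ₁ = 0.300
  ψ₁ = 0.300: g = -0.0166, g' = -0.556 → ψ₁ = 0.270
Converged at ψ₁ = 0.270.
Drum-1 compositions:
  1: x = 0.514, y = 0.874
  2: x = 0.486, y = 0.126
Drum-2 feed = drum-1 liquid: z₂ = (0.5139, 0.4861).
Drum 2:
Binary case is linear: z₁(K₁−1)(1+ψ₂(K₂−1)) + z₂(K₂−1)(1+ψ₂(K₁−1)) = 0
⇒ ψ₂ = [z₁(K₁−1)+z₂(K₂−1)] / [−(K₁−1)(K₂−1)] = 0.7399/1.0780 = 0.686
  1: x = 0.219, y = 0.649
  2: x = 0.781, y = 0.351

V/F (drum 2) = 0.686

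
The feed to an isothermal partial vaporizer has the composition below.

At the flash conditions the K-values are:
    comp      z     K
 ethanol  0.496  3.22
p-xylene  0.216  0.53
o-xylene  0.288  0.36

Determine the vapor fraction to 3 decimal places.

Rachford–Rice: g(ψ) = Σ zᵢ(Kᵢ−1)/(1+ψ(Kᵢ−1)) = 0.
Feasibility: ΣzᵢKᵢ = 1.815, Σzᵢ/Kᵢ = 1.362 — both > 1, two phases present.
Newton iteration, ψ⁰ = 0.5:
  ψ = 0.500: g = 0.1181, g' = -0.886 → ψ = 0.633
  ψ = 0.633: g = 0.0032, g' = -0.853 → ψ = 0.637
Converged at ψ = 0.637.

ψ = 0.637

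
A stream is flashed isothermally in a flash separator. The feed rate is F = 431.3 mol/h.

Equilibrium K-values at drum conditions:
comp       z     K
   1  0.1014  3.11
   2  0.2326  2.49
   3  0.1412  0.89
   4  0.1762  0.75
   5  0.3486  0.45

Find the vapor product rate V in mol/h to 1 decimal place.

Newton–Raphson from ψ = 0.51:
  ψ = 0.5100: g = -0.03343, g' = -0.4915 → ψ = 0.4420
  ψ = 0.4420: g = 0.00052, g' = -0.5085 → ψ = 0.4430
Converged at ψ = 0.4430.
Then V = ψ·F = 0.4430·431.3 = 191.1 mol/h and L = F − V = 240.2 mol/h.

V = 191.1 mol/h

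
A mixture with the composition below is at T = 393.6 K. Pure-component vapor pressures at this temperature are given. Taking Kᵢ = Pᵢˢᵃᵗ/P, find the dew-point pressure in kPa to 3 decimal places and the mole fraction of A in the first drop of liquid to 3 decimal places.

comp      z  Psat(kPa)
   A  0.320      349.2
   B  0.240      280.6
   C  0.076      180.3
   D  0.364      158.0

Pdew = 222.370 kPa, x_A = 0.204

At the dew point ψ → 1, so Σzᵢ/Kᵢ = 1 with Kᵢ = Pᵢˢᵃᵗ/P ⇒ 1/P = Σzᵢ/Pᵢˢᵃᵗ.
1/P = 0.320/349.2 + 0.240/280.6 + 0.076/180.3 + 0.364/158.0 = 0.004497 ⇒ P = 222.370 kPa
xᵢ = zᵢP/Pᵢˢᵃᵗ ⇒ x_A = 0.320·222.370/349.2 = 0.204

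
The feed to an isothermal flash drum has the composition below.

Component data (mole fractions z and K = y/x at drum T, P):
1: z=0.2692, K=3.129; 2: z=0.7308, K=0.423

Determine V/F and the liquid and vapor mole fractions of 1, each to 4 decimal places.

Material balance + equilibrium reduce to Σ zᵢ(Kᵢ−1)/(1+V/F(Kᵢ−1)) = 0.
Feasibility: ΣzᵢKᵢ = 1.1515, Σzᵢ/Kᵢ = 1.8137 — both > 1, two phases present.
Iterate (Newton) starting at V/F = 0.5:
  V/F = 0.5000: g = -0.31504, g' = -0.7669 → V/F = 0.0892
  V/F = 0.0892: g = 0.03710, g' = -1.1322 → V/F = 0.1220
  V/F = 0.1220: g = 0.00138, g' = -1.0505 → V/F = 0.1233
Converged at V/F = 0.1233.
Compositions from xᵢ = zᵢ/(1+V/F(Kᵢ−1)), yᵢ = Kᵢxᵢ:
  1: x = 0.2132, y = 0.6672
  2: x = 0.7868, y = 0.3328

V/F = 0.1233, x_1 = 0.2132, y_1 = 0.6672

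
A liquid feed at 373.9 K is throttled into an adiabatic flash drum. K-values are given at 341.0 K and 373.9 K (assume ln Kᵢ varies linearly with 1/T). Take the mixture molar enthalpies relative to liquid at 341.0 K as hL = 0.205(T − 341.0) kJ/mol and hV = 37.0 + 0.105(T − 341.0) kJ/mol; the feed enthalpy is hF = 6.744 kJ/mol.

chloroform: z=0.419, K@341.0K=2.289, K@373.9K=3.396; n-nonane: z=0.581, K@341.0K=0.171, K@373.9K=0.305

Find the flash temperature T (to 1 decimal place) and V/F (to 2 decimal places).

T = 348.7 K, V/F = 0.14

Adiabatic flash: solve Rachford–Rice at each trial T, then check hF = ψ·hV(T) + (1−ψ)·hL(T).
  T = 341.0 K: K = (2.289, 0.171), RR gives ψ = 0.055, H_out = 2.024 kJ/mol
  T = 373.9 K: K = (3.396, 0.305), RR gives ψ = 0.360, H_out = 18.893 kJ/mol
  T = 357.4 K: K = (2.812, 0.231), RR gives ψ = 0.224, H_out = 11.295 kJ/mol
  T = 349.2 K: K = (2.543, 0.200), RR gives ψ = 0.147, H_out = 6.998 kJ/mol
  T = 345.1 K: K = (2.414, 0.185), RR gives ψ = 0.103, H_out = 4.617 kJ/mol
  T = 347.1 K: K = (2.477, 0.192), RR gives ψ = 0.125, H_out = 5.802 kJ/mol
  T = 348.1 K: K = (2.508, 0.196), RR gives ψ = 0.136, H_out = 6.377 kJ/mol
  T = 348.6 K: K = (2.524, 0.197), RR gives ψ = 0.141, H_out = 6.661 kJ/mol
Linear interpolation between T = 348.6 (H_out = 6.661) and T = 349.2 (H_out = 6.998) on hF = 6.744 gives T ≈ 348.7 K, at which ψ = 0.14.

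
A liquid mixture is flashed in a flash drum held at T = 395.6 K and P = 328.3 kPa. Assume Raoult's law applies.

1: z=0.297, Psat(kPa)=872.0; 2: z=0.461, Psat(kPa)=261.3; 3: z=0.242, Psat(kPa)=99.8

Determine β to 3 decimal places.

β = 0.327

Raoult's law: Kᵢ = Pᵢˢᵃᵗ/P = Pᵢˢᵃᵗ/328.3.
  K_1 = 872.0/328.3 = 2.65611, K_2 = 261.3/328.3 = 0.79592, K_3 = 99.8/328.3 = 0.30399
Newton iteration, β⁰ = 0.5:
  β = 0.500: g = -0.0940, g' = -0.543 → β = 0.327
Converged at β = 0.327.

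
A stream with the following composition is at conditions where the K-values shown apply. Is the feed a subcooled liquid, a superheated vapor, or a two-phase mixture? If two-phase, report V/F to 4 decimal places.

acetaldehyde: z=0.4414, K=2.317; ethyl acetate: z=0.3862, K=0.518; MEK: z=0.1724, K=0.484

two-phase, V/F = 0.4718

ΣzᵢKᵢ = 1.3062; Σzᵢ/Kᵢ = 1.2923.
Both exceed 1, so a two-phase solution exists.
Let ψ = V/F and solve Σ zᵢ(Kᵢ−1)/(1+ψ(Kᵢ−1)) = 0.
Newton–Raphson from ψ = 0.5:
  ψ = 0.5000: g = -0.01463, g' = -0.5175 → ψ = 0.4717
  ψ = 0.4717: g = 0.00006, g' = -0.5218 → ψ = 0.4718
Converged at ψ = 0.4718.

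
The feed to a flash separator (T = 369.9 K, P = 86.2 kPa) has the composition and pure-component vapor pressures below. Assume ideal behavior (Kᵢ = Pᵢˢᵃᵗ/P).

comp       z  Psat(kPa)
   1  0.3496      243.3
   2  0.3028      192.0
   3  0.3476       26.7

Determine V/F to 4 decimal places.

Raoult's law: Kᵢ = Pᵢˢᵃᵗ/P = Pᵢˢᵃᵗ/86.2.
  K_1 = 243.3/86.2 = 2.822506, K_2 = 192.0/86.2 = 2.227378, K_3 = 26.7/86.2 = 0.309745
Rachford–Rice: g(V/F) = Σ zᵢ(Kᵢ−1)/(1+V/F(Kᵢ−1)) = 0.
Check two-phase: ΣzᵢKᵢ = 1.7689 > 1 and Σzᵢ/Kᵢ = 1.3820 > 1, so g(0) = 0.7689 > 0 and g(1) = -0.3820 < 0.
Iterate (Newton) starting at V/F = 0.45:
  V/F = 0.4500: g = 0.24143, g' = -0.8883 → V/F = 0.7218
  V/F = 0.7218: g = -0.00593, g' = -1.0026 → V/F = 0.7159
Converged at V/F = 0.7159.

V/F = 0.7159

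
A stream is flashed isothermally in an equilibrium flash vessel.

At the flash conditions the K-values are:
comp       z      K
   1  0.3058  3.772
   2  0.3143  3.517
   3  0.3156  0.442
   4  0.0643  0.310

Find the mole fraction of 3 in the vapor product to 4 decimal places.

Material balance + equilibrium reduce to Σ zᵢ(Kᵢ−1)/(1+V/F(Kᵢ−1)) = 0.
g(0) = ΣzᵢKᵢ − 1 = 1.4183 and g(1) = 1 − Σzᵢ/Kᵢ = -0.0919, so a root lies in (0, 1).
Newton iteration, V/F⁰ = 0.5:
  V/F = 0.5000: g = 0.39356, g' = -1.0635 → V/F = 0.8701
  V/F = 0.8701: g = 0.04316, g' = -0.9604 → V/F = 0.9150
  V/F = 0.9150: g = -0.00096, g' = -1.0059 → V/F = 0.9140
Converged at V/F = 0.9140.
Compositions from xᵢ = zᵢ/(1+V/F(Kᵢ−1)), yᵢ = Kᵢxᵢ:
  1: x = 0.0865, y = 0.3264
  2: x = 0.0952, y = 0.3349
  3: x = 0.6441, y = 0.2847
  4: x = 0.1741, y = 0.0540

y_3 = 0.2847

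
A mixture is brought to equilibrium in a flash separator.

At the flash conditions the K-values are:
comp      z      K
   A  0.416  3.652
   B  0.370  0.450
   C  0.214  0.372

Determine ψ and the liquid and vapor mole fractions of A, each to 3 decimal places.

ψ = 0.498, x_A = 0.179, y_A = 0.655

Let ψ = V/F and solve Σ zᵢ(Kᵢ−1)/(1+ψ(Kᵢ−1)) = 0.
g(0) = ΣzᵢKᵢ − 1 = 0.765 and g(1) = 1 − Σzᵢ/Kᵢ = -0.511, so a root lies in (0, 1).
Newton–Raphson from ψ = 0.53:
  ψ = 0.530: g = -0.0300, g' = -0.918 → ψ = 0.497
  ψ = 0.497: g = 0.0003, g' = -0.935 → ψ = 0.498
Converged at ψ = 0.498.
Compositions from xᵢ = zᵢ/(1+ψ(Kᵢ−1)), yᵢ = Kᵢxᵢ:
  A: x = 0.179, y = 0.655
  B: x = 0.509, y = 0.229
  C: x = 0.311, y = 0.116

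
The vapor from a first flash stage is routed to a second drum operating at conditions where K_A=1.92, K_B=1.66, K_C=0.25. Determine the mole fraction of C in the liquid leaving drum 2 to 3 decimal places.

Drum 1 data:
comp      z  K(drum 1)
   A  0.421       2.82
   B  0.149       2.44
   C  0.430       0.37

x_C (drum 2) = 0.531

Drum 1:
Material balance + equilibrium reduce to Σ zᵢ(Kᵢ−1)/(1+ψ₁(Kᵢ−1)) = 0.
Feasibility: ΣzᵢKᵢ = 1.710, Σzᵢ/Kᵢ = 1.373 — both > 1, two phases present.
Newton iteration, ψ₁⁰ = 0.5:
  ψ₁ = 0.500: g = 0.1304, g' = -0.850 → ψ₁ = 0.653
  ψ₁ = 0.653: g = 0.0001, g' = -0.866 → ψ₁ = 0.654
Converged at ψ₁ = 0.654.
Drum-1 compositions:
  A: x = 0.192, y = 0.542
  B: x = 0.077, y = 0.187
  C: x = 0.731, y = 0.270
Drum-2 feed = drum-1 vapor: z₂ = (0.5423, 0.1873, 0.2705).
Drum 2:
Rachford–Rice: g(ψ₂) = Σ zᵢ(Kᵢ−1)/(1+ψ₂(Kᵢ−1)) = 0.
Check two-phase: ΣzᵢKᵢ = 1.420 > 1 and Σzᵢ/Kᵢ = 1.477 > 1, so g(0) = 0.420 > 0 and g(1) = -0.477 < 0.
Newton–Raphson from ψ₂ = 0.5:
  ψ₂ = 0.500: g = 0.1101, g' = -0.651 → ψ₂ = 0.669
  ψ₂ = 0.669: g = -0.0127, g' = -0.828 → ψ₂ = 0.654
Converged at ψ₂ = 0.654.
  A: x = 0.339, y = 0.650
  B: x = 0.131, y = 0.217
  C: x = 0.531, y = 0.133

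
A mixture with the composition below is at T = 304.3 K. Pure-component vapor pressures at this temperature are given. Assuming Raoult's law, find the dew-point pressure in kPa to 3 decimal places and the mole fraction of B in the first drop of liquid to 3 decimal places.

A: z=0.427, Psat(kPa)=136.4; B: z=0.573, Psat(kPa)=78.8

Pdew = 96.135 kPa, x_B = 0.699

At the dew point ψ → 1, so Σzᵢ/Kᵢ = 1 with Kᵢ = Pᵢˢᵃᵗ/P ⇒ 1/P = Σzᵢ/Pᵢˢᵃᵗ.
1/P = 0.427/136.4 + 0.573/78.8 = 0.010402 ⇒ P = 96.135 kPa
xᵢ = zᵢP/Pᵢˢᵃᵗ ⇒ x_B = 0.573·96.135/78.8 = 0.699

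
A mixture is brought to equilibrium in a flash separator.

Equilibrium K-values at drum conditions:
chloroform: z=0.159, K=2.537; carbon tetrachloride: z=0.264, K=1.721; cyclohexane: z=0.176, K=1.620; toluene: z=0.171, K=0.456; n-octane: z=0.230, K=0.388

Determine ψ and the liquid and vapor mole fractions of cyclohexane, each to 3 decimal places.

Rachford–Rice: g(ψ) = Σ zᵢ(Kᵢ−1)/(1+ψ(Kᵢ−1)) = 0.
Feasibility: ΣzᵢKᵢ = 1.310, Σzᵢ/Kᵢ = 1.292 — both > 1, two phases present.
Newton–Raphson from ψ = 0.5:
  ψ = 0.500: g = 0.0308, g' = -0.508 → ψ = 0.561
  ψ = 0.561: g = -0.0003, g' = -0.520 → ψ = 0.560
Converged at ψ = 0.560.
Compositions from xᵢ = zᵢ/(1+ψ(Kᵢ−1)), yᵢ = Kᵢxᵢ:
  chloroform: x = 0.085, y = 0.217
  carbon tetrachloride: x = 0.188, y = 0.324
  cyclohexane: x = 0.131, y = 0.212
  toluene: x = 0.246, y = 0.112
  n-octane: x = 0.350, y = 0.136

ψ = 0.560, x_cyclohexane = 0.131, y_cyclohexane = 0.212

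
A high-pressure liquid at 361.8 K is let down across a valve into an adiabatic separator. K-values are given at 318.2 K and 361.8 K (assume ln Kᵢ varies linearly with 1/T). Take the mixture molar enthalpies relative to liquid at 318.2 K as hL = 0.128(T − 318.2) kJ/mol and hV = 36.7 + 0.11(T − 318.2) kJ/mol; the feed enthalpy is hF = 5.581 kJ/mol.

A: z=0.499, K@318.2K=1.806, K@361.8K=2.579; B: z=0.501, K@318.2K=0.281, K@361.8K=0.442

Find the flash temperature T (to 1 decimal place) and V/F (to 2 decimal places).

T = 322.5 K, V/F = 0.14

Adiabatic flash: solve Rachford–Rice at each trial T, then check hF = ψ·hV(T) + (1−ψ)·hL(T).
  T = 318.2 K: K = (1.806, 0.281), RR gives ψ = 0.072, H_out = 2.658 kJ/mol
  T = 361.8 K: K = (2.579, 0.442), RR gives ψ = 0.577, H_out = 26.303 kJ/mol
  T = 340.0 K: K = (2.183, 0.358), RR gives ψ = 0.353, H_out = 15.615 kJ/mol
  T = 329.1 K: K = (1.992, 0.318), RR gives ψ = 0.227, H_out = 9.674 kJ/mol
  T = 323.6 K: K = (1.897, 0.299), RR gives ψ = 0.154, H_out = 6.318 kJ/mol
  T = 320.9 K: K = (1.851, 0.290), RR gives ψ = 0.114, H_out = 4.541 kJ/mol
  T = 322.2 K: K = (1.874, 0.294), RR gives ψ = 0.134, H_out = 5.408 kJ/mol
Linear interpolation between T = 322.2 (H_out = 5.408) and T = 323.6 (H_out = 6.318) on hF = 5.581 gives T ≈ 322.5 K, at which ψ = 0.14.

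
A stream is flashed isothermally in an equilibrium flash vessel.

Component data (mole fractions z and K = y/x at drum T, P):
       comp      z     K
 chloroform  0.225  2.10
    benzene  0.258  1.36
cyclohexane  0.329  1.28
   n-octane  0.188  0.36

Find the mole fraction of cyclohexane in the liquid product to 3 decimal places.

x_cyclohexane = 0.265

Let ψ = V/F and solve Σ zᵢ(Kᵢ−1)/(1+ψ(Kᵢ−1)) = 0.
Feasibility: ΣzᵢKᵢ = 1.312, Σzᵢ/Kᵢ = 1.076 — both > 1, two phases present.
Newton–Raphson from ψ = 0.5:
  ψ = 0.500: g = 0.1423, g' = -0.324 → ψ = 0.939
  ψ = 0.939: g = -0.0377, g' = -0.585 → ψ = 0.875
  ψ = 0.875: g = -0.0027, g' = -0.504 → ψ = 0.870
Converged at ψ = 0.870.
Compositions from xᵢ = zᵢ/(1+ψ(Kᵢ−1)), yᵢ = Kᵢxᵢ:
  chloroform: x = 0.115, y = 0.241
  benzene: x = 0.196, y = 0.267
  cyclohexane: x = 0.265, y = 0.339
  n-octane: x = 0.424, y = 0.153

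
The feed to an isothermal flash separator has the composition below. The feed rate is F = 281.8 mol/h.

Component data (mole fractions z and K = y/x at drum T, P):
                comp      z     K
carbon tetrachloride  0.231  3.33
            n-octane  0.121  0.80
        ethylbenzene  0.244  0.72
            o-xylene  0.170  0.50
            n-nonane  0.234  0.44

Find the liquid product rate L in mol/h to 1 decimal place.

L = 214.8 mol/h

Material balance + equilibrium reduce to Σ zᵢ(Kᵢ−1)/(1+ψ(Kᵢ−1)) = 0.
Feasibility: ΣzᵢKᵢ = 1.230, Σzᵢ/Kᵢ = 1.431 — both > 1, two phases present.
Newton–Raphson from ψ = 0.56:
  ψ = 0.560: g = -0.1837, g' = -0.507 → ψ = 0.198
  ψ = 0.198: g = 0.0294, g' = -0.760 → ψ = 0.236
  ψ = 0.236: g = 0.0012, g' = -0.701 → ψ = 0.238
Converged at ψ = 0.238.
Then V = ψ·F = 0.2379·281.8 = 67.0 mol/h and L = F − V = 214.8 mol/h.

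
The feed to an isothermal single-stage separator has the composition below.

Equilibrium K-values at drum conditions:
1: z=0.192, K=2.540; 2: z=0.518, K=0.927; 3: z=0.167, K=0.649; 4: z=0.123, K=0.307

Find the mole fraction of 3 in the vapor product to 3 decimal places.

Rachford–Rice: g(β) = Σ zᵢ(Kᵢ−1)/(1+β(Kᵢ−1)) = 0.
g(0) = ΣzᵢKᵢ − 1 = 0.114 and g(1) = 1 − Σzᵢ/Kᵢ = -0.292, so a root lies in (0, 1).
Newton–Raphson from β = 0.5:
  β = 0.500: g = -0.0737, g' = -0.317 → β = 0.267
  β = 0.267: g = 0.0016, g' = -0.345 → β = 0.272
Converged at β = 0.272.
Compositions from xᵢ = zᵢ/(1+β(Kᵢ−1)), yᵢ = Kᵢxᵢ:
  1: x = 0.135, y = 0.344
  2: x = 0.528, y = 0.490
  3: x = 0.185, y = 0.120
  4: x = 0.152, y = 0.047

y_3 = 0.120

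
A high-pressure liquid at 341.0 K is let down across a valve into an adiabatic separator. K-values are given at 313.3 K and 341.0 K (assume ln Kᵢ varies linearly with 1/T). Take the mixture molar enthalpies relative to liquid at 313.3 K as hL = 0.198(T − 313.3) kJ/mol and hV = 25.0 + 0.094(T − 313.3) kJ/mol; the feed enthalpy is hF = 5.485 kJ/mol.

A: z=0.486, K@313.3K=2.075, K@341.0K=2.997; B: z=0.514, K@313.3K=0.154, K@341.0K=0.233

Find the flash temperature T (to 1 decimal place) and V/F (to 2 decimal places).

T = 319.3 K, V/F = 0.18

Adiabatic flash: solve Rachford–Rice at each trial T, then check hF = ψ·hV(T) + (1−ψ)·hL(T).
  T = 313.3 K: K = (2.075, 0.154), RR gives ψ = 0.096, H_out = 2.408 kJ/mol
  T = 341.0 K: K = (2.997, 0.233), RR gives ψ = 0.376, H_out = 13.807 kJ/mol
  T = 327.1 K: K = (2.512, 0.191), RR gives ψ = 0.261, H_out = 8.875 kJ/mol
  T = 320.2 K: K = (2.288, 0.172), RR gives ψ = 0.188, H_out = 5.923 kJ/mol
  T = 316.8 K: K = (2.181, 0.163), RR gives ψ = 0.146, H_out = 4.278 kJ/mol
  T = 318.5 K: K = (2.234, 0.167), RR gives ψ = 0.167, H_out = 5.119 kJ/mol
Linear interpolation between T = 318.5 (H_out = 5.119) and T = 320.2 (H_out = 5.923) on hF = 5.485 gives T ≈ 319.3 K, at which ψ = 0.18.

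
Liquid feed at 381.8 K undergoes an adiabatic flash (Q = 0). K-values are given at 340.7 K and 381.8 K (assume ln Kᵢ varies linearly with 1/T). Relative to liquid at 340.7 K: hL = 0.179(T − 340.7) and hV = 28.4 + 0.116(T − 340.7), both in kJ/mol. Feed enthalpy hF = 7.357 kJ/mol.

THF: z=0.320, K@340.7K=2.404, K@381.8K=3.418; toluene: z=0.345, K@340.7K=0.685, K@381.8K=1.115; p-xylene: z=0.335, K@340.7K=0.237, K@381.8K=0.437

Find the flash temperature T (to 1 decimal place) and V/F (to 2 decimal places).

Adiabatic flash: solve Rachford–Rice at each trial T, then check hF = ψ·hV(T) + (1−ψ)·hL(T).
  T = 340.7 K: K = (2.404, 0.685, 0.237), RR gives ψ = 0.107, H_out = 3.031 kJ/mol
  T = 381.8 K: K = (3.418, 1.115, 0.437), RR gives ψ = 0.723, H_out = 26.023 kJ/mol
  T = 361.2 K: K = (2.894, 0.886, 0.327), RR gives ψ = 0.393, H_out = 14.313 kJ/mol
  T = 350.9 K: K = (2.644, 0.781, 0.280), RR gives ψ = 0.248, H_out = 8.711 kJ/mol
  T = 345.8 K: K = (2.523, 0.732, 0.258), RR gives ψ = 0.178, H_out = 5.906 kJ/mol
  T = 348.4 K: K = (2.584, 0.757, 0.269), RR gives ψ = 0.214, H_out = 7.342 kJ/mol
  T = 349.6 K: K = (2.613, 0.769, 0.274), RR gives ψ = 0.230, H_out = 8.001 kJ/mol
Linear interpolation between T = 348.4 (H_out = 7.342) and T = 349.6 (H_out = 8.001) on hF = 7.357 gives T ≈ 348.4 K, at which ψ = 0.21.

T = 348.4 K, V/F = 0.21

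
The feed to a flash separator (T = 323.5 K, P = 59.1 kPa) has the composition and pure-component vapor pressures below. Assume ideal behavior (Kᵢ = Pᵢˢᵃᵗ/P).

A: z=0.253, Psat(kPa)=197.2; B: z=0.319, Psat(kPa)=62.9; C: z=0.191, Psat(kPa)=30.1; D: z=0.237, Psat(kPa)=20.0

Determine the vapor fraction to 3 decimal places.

Raoult's law: Kᵢ = Pᵢˢᵃᵗ/P = Pᵢˢᵃᵗ/59.1.
  K_A = 197.2/59.1 = 3.33672, K_B = 62.9/59.1 = 1.06430, K_C = 30.1/59.1 = 0.50931, K_D = 20.0/59.1 = 0.33841
Rachford–Rice: g(ψ) = Σ zᵢ(Kᵢ−1)/(1+ψ(Kᵢ−1)) = 0.
Check two-phase: ΣzᵢKᵢ = 1.361 > 1 and Σzᵢ/Kᵢ = 1.451 > 1, so g(0) = 0.361 > 0 and g(1) = -0.451 < 0.
Newton iteration, ψ⁰ = 0.5:
  ψ = 0.500: g = -0.0660, g' = -0.607 → ψ = 0.391
  ψ = 0.391: g = 0.0012, g' = -0.637 → ψ = 0.393
Converged at ψ = 0.393.

ψ = 0.393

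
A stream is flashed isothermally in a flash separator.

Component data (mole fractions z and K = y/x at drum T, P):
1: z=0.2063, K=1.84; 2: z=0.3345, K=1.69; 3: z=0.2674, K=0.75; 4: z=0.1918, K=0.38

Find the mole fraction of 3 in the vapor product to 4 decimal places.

Rachford–Rice: g(β) = Σ zᵢ(Kᵢ−1)/(1+β(Kᵢ−1)) = 0.
Check two-phase: ΣzᵢKᵢ = 1.2183 > 1 and Σzᵢ/Kᵢ = 1.1713 > 1, so g(0) = 0.2183 > 0 and g(1) = -0.1713 < 0.
Newton–Raphson from β = 0.53:
  β = 0.5300: g = 0.03473, g' = -0.3408 → β = 0.6319
  β = 0.6319: g = -0.00098, g' = -0.3622 → β = 0.6292
Converged at β = 0.6292.
Compositions from xᵢ = zᵢ/(1+β(Kᵢ−1)), yᵢ = Kᵢxᵢ:
  1: x = 0.1350, y = 0.2483
  2: x = 0.2332, y = 0.3942
  3: x = 0.3173, y = 0.2380
  4: x = 0.3145, y = 0.1195

y_3 = 0.2380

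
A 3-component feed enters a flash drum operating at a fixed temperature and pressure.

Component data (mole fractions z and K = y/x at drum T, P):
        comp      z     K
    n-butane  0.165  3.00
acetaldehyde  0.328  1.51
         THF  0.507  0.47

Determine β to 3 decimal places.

β = 0.362

Newton iteration, β⁰ = 0.51:
  β = 0.510: g = -0.0721, g' = -0.483 → β = 0.361
  β = 0.361: g = 0.0008, g' = -0.501 → β = 0.362
Converged at β = 0.362.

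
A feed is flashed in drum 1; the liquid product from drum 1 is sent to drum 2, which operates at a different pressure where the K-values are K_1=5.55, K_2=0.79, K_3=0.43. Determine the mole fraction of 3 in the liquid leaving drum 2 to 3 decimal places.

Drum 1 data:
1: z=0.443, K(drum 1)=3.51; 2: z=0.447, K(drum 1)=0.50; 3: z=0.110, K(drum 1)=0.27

Drum 1:
Material balance + equilibrium reduce to Σ zᵢ(Kᵢ−1)/(1+ψ₁(Kᵢ−1)) = 0.
Feasibility: ΣzᵢKᵢ = 1.808, Σzᵢ/Kᵢ = 1.428 — both > 1, two phases present.
Iterate (Newton) starting at ψ₁ = 0.52:
  ψ₁ = 0.520: g = 0.0509, g' = -0.882 → ψ₁ = 0.578
  ψ₁ = 0.578: g = 0.0007, g' = -0.861 → ψ₁ = 0.579
Converged at ψ₁ = 0.579.
Drum-1 compositions:
  1: x = 0.181, y = 0.634
  2: x = 0.629, y = 0.314
  3: x = 0.190, y = 0.051
Drum-2 feed = drum-1 liquid: z₂ = (0.1807, 0.6289, 0.1904).
Drum 2:
Rachford–Rice: g(ψ₂) = Σ zᵢ(Kᵢ−1)/(1+ψ₂(Kᵢ−1)) = 0.
Check two-phase: ΣzᵢKᵢ = 1.581 > 1 and Σzᵢ/Kᵢ = 1.271 > 1, so g(0) = 0.581 > 0 and g(1) = -0.271 < 0.
Iterate (Newton) starting at ψ₂ = 0.58:
  ψ₂ = 0.580: g = -0.0866, g' = -0.456 → ψ₂ = 0.390
  ψ₂ = 0.390: g = 0.0127, g' = -0.621 → ψ₂ = 0.411
Converged at ψ₂ = 0.411.
  1: x = 0.063, y = 0.349
  2: x = 0.688, y = 0.544
  3: x = 0.249, y = 0.107

x_3 (drum 2) = 0.249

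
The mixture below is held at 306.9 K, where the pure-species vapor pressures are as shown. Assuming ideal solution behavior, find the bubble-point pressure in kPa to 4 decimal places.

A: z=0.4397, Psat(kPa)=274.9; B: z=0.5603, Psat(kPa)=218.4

Pbub = 243.2430 kPa

At the bubble point ψ → 0, so ΣzᵢKᵢ = 1 with Kᵢ = Pᵢˢᵃᵗ/P ⇒ P = ΣzᵢPᵢˢᵃᵗ.
P = 0.4397·274.9 + 0.5603·218.4 = 243.2430 kPa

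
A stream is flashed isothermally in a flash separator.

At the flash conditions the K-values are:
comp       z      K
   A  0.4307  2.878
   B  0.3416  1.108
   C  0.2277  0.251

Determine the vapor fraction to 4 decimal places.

ψ = 0.7289

Material balance + equilibrium reduce to Σ zᵢ(Kᵢ−1)/(1+ψ(Kᵢ−1)) = 0.
g(0) = ΣzᵢKᵢ − 1 = 0.6752 and g(1) = 1 − Σzᵢ/Kᵢ = -0.3651, so a root lies in (0, 1).
Iterate (Newton) starting at ψ = 0.55:
  ψ = 0.5500: g = 0.14268, g' = -0.7405 → ψ = 0.7427
  ψ = 0.7427: g = -0.01243, g' = -0.9171 → ψ = 0.7291
  ψ = 0.7291: g = -0.00016, g' = -0.8941 → ψ = 0.7289
Converged at ψ = 0.7289.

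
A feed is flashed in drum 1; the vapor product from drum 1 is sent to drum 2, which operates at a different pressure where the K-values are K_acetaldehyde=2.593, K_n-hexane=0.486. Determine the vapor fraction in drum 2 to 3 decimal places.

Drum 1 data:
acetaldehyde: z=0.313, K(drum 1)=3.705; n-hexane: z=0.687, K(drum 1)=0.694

Drum 1:
Material balance + equilibrium reduce to Σ zᵢ(Kᵢ−1)/(1+ψ₁(Kᵢ−1)) = 0.
Check two-phase: ΣzᵢKᵢ = 1.636 > 1 and Σzᵢ/Kᵢ = 1.074 > 1, so g(0) = 0.636 > 0 and g(1) = -0.074 < 0.
Binary case is linear: z₁(K₁−1)(1+ψ₁(K₂−1)) + z₂(K₂−1)(1+ψ₁(K₁−1)) = 0
⇒ ψ₁ = [z₁(K₁−1)+z₂(K₂−1)] / [−(K₁−1)(K₂−1)] = 0.6364/0.8277 = 0.769
Drum-1 compositions:
  acetaldehyde: x = 0.102, y = 0.377
  n-hexane: x = 0.898, y = 0.623
Drum-2 feed = drum-1 vapor: z₂ = (0.3765, 0.6235).
Drum 2:
Binary case is linear: z₁(K₁−1)(1+ψ₂(K₂−1)) + z₂(K₂−1)(1+ψ₂(K₁−1)) = 0
⇒ ψ₂ = [z₁(K₁−1)+z₂(K₂−1)] / [−(K₁−1)(K₂−1)] = 0.2793/0.8188 = 0.341
  acetaldehyde: x = 0.244, y = 0.633
  n-hexane: x = 0.756, y = 0.367

V/F (drum 2) = 0.341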